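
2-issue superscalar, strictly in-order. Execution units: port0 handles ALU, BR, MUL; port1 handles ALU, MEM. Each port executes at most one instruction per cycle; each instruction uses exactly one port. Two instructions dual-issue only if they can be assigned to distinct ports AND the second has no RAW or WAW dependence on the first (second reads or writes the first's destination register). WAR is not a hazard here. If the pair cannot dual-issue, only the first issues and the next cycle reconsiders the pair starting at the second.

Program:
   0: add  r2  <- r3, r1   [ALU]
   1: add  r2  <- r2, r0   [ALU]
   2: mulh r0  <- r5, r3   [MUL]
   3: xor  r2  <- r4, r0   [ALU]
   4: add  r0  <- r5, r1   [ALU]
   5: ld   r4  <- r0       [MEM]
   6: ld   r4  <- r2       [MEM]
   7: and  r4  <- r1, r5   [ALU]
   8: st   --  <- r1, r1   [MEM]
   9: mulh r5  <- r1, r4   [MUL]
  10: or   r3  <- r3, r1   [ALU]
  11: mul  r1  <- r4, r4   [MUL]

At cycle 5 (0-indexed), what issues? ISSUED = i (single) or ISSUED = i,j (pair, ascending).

t=0 i0:add.ALU ; RAW+WAW r2
t=1 i1+i2:add.ALU;mulh.MUL ; 2-wide
t=2 i3+i4:xor.ALU;add.ALU ; 2-wide
t=3 i5:ld.MEM ; no-port MEM/MEM
t=4 i6:ld.MEM ; WAW r4
t=5 i7+i8:and.ALU;st.MEM ; 2-wide
t=6 i9+i10:mulh.MUL;or.ALU ; 2-wide
t=7 i11:mul.MUL ; tail

ISSUED = 7,8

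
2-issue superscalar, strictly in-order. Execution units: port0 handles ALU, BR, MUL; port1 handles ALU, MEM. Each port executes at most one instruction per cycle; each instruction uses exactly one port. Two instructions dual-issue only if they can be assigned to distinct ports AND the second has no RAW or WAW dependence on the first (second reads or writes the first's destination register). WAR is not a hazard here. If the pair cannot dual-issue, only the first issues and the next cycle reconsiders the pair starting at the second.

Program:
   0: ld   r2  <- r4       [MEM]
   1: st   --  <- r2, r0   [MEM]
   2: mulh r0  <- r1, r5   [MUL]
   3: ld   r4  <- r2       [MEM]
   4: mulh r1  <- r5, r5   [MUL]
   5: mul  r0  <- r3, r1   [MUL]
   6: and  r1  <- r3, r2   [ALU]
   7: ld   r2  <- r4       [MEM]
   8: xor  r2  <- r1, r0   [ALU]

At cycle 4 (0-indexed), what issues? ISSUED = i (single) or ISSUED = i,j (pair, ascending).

t=0 i0:ld.MEM ; no-port MEM/MEM
t=1 i1&i2:st.MEM+mulh.MUL ; pair
t=2 i3&i4:ld.MEM+mulh.MUL ; pair
t=3 i5&i6:mul.MUL+and.ALU ; pair
t=4 i7:ld.MEM ; WAW r2
t=5 i8:xor.ALU ; tail

ISSUED = 7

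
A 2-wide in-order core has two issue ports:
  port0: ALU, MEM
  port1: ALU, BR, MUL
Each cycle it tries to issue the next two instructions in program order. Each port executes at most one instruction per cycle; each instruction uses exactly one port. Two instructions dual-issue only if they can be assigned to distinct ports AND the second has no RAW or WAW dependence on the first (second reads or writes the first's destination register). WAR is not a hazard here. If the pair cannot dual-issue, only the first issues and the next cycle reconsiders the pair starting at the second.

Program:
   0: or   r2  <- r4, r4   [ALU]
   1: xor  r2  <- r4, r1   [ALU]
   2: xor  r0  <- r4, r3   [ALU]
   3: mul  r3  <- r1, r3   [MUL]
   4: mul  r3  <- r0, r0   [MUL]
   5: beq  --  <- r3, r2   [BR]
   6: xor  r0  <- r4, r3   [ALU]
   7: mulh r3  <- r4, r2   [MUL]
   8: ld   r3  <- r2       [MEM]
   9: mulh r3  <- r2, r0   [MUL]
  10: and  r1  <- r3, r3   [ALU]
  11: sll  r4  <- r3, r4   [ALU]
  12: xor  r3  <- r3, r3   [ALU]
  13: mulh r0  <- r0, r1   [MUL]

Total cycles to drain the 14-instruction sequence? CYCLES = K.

CYCLES = 10

0. or @i0  | WAW r2
1. xor+xor @i1+i2  | dual
2. mul @i3  | no-port MUL/MUL
3. mul @i4  | no-port MUL/BR
4. beq+xor @i5+i6  | dual
5. mulh @i7  | WAW r3
6. ld @i8  | WAW r3
7. mulh @i9  | RAW r3
8. and+sll @i10+i11  | dual
9. xor+mulh @i12+i13  | dual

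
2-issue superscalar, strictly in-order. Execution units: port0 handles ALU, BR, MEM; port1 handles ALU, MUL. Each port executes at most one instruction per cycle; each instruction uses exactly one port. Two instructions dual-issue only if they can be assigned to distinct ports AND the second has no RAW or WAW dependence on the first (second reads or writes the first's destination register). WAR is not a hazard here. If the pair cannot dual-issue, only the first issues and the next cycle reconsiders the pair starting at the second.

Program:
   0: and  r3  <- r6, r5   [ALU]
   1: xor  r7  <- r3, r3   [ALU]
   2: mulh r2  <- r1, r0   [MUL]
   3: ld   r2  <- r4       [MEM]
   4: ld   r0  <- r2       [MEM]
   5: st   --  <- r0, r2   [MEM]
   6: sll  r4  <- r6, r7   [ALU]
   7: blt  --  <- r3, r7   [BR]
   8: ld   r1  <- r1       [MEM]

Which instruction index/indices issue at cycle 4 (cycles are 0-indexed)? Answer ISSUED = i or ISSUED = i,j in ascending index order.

ISSUED = 5,6

#0 head=0: and.ALU i0 RAW r3
#1 head=1: xor.ALU+mulh.MUL i1+i2 2-wide
#2 head=3: ld.MEM i3 no-port MEM/MEM
#3 head=4: ld.MEM i4 no-port MEM/MEM
#4 head=5: st.MEM+sll.ALU i5+i6 2-wide
#5 head=7: blt.BR i7 no-port BR/MEM
#6 head=8: ld.MEM i8 tail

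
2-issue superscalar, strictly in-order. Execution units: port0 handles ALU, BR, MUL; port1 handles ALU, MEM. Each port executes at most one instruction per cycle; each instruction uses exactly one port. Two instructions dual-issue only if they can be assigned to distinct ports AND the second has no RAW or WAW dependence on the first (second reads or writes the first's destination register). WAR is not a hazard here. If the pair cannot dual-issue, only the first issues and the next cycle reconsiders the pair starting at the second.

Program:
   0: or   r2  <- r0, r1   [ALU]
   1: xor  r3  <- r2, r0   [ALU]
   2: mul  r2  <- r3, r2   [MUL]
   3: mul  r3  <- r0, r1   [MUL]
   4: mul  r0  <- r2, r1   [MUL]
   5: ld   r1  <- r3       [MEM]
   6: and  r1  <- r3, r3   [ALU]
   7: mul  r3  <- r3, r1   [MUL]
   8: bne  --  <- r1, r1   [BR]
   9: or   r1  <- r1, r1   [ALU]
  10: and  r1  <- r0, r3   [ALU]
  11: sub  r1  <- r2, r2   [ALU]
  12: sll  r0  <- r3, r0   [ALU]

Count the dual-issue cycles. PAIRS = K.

[0] i0  or  -- RAW r2
[1] i1  xor  -- RAW r3
[2] i2  mul  -- no-port MUL/MUL
[3] i3  mul  -- no-port MUL/MUL
[4] i4,i5  mul/ld  -- pair
[5] i6  and  -- RAW r1
[6] i7  mul  -- no-port MUL/BR
[7] i8,i9  bne/or  -- pair
[8] i10  and  -- WAW r1
[9] i11,i12  sub/sll  -- pair

PAIRS = 3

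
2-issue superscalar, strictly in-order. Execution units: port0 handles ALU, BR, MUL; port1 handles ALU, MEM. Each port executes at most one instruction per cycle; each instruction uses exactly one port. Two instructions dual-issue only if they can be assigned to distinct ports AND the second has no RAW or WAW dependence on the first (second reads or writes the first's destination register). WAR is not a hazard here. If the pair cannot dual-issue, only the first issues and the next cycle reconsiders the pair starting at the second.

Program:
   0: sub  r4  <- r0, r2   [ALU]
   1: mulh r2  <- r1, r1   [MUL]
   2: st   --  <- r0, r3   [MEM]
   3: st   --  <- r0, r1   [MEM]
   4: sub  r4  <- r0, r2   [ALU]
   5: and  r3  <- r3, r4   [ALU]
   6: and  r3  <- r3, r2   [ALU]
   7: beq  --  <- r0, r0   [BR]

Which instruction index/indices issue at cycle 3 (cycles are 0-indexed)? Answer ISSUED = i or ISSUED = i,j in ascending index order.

#0 head=0: sub+mulh i0,i1 2-wide
#1 head=2: st i2 no-port MEM/MEM
#2 head=3: st+sub i3,i4 2-wide
#3 head=5: and i5 RAW+WAW r3
#4 head=6: and+beq i6,i7 2-wide

ISSUED = 5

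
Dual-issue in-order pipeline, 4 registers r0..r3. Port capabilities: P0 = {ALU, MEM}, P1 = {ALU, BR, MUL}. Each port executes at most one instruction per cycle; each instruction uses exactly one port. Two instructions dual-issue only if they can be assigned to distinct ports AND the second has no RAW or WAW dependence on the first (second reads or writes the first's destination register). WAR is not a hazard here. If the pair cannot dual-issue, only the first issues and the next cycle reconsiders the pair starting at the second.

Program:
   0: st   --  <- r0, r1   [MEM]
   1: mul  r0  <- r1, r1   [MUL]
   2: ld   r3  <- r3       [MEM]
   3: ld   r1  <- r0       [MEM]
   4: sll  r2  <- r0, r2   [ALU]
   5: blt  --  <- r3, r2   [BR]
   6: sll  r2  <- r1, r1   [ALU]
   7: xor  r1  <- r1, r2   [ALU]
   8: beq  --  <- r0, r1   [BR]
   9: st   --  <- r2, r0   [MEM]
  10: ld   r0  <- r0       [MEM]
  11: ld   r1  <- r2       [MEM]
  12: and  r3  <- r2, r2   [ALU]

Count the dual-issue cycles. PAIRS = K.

PAIRS = 5

0. st.MEM+mul.MUL @i0&i1  | pair
1. ld.MEM @i2  | no-port MEM/MEM
2. ld.MEM+sll.ALU @i3&i4  | pair
3. blt.BR+sll.ALU @i5&i6  | pair
4. xor.ALU @i7  | RAW r1
5. beq.BR+st.MEM @i8&i9  | pair
6. ld.MEM @i10  | no-port MEM/MEM
7. ld.MEM+and.ALU @i11&i12  | pair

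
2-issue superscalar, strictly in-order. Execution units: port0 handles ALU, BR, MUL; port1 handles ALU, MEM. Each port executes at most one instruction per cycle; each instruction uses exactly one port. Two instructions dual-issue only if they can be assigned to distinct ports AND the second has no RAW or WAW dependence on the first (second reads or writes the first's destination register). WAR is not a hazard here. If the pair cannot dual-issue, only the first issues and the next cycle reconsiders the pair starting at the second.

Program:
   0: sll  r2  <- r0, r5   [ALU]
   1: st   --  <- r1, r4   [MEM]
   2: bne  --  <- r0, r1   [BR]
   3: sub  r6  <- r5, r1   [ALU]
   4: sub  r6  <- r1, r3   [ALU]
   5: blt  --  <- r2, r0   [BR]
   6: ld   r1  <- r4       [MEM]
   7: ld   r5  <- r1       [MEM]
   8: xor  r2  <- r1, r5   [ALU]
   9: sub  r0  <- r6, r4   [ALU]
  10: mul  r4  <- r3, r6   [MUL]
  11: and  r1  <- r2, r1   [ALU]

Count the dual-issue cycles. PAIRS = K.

[0] i0+i1  sll+st  -- dual
[1] i2+i3  bne+sub  -- dual
[2] i4+i5  sub+blt  -- dual
[3] i6  ld  -- no-port MEM/MEM
[4] i7  ld  -- RAW r5
[5] i8+i9  xor+sub  -- dual
[6] i10+i11  mul+and  -- dual

PAIRS = 5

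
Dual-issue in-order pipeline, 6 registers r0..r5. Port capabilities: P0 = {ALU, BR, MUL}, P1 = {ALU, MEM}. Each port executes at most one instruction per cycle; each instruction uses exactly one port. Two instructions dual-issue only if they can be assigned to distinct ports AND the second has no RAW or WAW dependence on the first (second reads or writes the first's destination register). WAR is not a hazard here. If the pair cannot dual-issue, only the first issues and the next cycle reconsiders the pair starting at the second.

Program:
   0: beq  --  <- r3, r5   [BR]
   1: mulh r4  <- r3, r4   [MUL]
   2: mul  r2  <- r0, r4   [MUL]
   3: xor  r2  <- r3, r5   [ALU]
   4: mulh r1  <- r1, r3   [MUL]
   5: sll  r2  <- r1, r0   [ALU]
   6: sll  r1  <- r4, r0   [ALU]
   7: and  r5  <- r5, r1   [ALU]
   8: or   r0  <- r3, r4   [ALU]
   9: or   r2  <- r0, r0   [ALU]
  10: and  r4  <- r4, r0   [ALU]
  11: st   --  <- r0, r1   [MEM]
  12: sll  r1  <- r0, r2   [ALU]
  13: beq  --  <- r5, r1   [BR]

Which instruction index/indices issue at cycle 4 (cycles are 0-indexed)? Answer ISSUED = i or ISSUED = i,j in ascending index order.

c0: i0 beq.BR  no-port BR/MUL
c1: i1 mulh.MUL  no-port MUL/MUL
c2: i2 mul.MUL  WAW r2
c3: i3,i4 xor.ALU;mulh.MUL  dual
c4: i5,i6 sll.ALU;sll.ALU  dual
c5: i7,i8 and.ALU;or.ALU  dual
c6: i9,i10 or.ALU;and.ALU  dual
c7: i11,i12 st.MEM;sll.ALU  dual
c8: i13 beq.BR  tail

ISSUED = 5,6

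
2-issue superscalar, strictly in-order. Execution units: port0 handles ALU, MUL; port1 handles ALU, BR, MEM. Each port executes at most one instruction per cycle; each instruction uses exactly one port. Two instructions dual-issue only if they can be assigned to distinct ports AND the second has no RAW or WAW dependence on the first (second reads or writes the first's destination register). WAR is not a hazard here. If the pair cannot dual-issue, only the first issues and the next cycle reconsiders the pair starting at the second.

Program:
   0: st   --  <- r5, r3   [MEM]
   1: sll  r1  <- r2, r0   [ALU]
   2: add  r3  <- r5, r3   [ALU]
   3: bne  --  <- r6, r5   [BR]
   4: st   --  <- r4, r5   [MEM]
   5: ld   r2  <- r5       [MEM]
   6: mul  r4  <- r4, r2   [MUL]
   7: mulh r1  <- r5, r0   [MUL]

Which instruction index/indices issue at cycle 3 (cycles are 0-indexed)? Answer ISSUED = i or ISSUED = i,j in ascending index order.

[0] i0+i1  st.MEM+sll.ALU  -- dual
[1] i2+i3  add.ALU+bne.BR  -- dual
[2] i4  st.MEM  -- no-port MEM/MEM
[3] i5  ld.MEM  -- RAW r2
[4] i6  mul.MUL  -- no-port MUL/MUL
[5] i7  mulh.MUL  -- tail

ISSUED = 5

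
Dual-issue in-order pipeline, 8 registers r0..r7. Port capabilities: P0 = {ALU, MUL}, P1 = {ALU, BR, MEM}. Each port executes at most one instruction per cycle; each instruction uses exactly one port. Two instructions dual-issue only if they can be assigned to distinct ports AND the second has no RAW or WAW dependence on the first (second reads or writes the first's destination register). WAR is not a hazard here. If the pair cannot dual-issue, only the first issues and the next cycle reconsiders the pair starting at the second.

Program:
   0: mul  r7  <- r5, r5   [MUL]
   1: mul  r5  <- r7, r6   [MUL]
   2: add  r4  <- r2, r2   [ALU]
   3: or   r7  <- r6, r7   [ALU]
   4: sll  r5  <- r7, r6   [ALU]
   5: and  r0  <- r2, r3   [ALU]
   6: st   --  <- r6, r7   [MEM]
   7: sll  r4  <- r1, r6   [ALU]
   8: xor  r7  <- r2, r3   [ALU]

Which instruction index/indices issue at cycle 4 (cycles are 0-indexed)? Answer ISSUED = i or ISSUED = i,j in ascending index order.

[0] i0  mul  -- no-port MUL/MUL
[1] i1+i2  mul+add  -- 2-wide
[2] i3  or  -- RAW r7
[3] i4+i5  sll+and  -- 2-wide
[4] i6+i7  st+sll  -- 2-wide
[5] i8  xor  -- tail

ISSUED = 6,7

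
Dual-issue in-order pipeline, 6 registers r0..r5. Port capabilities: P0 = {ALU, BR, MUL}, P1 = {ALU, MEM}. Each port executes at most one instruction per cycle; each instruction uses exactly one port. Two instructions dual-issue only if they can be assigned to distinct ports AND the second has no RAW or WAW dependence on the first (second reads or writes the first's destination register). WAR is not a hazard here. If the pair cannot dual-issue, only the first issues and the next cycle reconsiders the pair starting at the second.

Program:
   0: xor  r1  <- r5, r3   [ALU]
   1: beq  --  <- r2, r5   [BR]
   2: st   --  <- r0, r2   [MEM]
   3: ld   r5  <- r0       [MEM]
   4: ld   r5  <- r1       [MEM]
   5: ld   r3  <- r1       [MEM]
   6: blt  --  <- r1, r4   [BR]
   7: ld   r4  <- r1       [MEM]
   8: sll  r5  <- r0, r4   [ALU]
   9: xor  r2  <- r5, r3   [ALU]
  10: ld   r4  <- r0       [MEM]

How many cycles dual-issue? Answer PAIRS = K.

PAIRS = 3

#0 head=0: xor.ALU beq.BR i0&i1 2-wide
#1 head=2: st.MEM i2 no-port MEM/MEM
#2 head=3: ld.MEM i3 no-port MEM/MEM
#3 head=4: ld.MEM i4 no-port MEM/MEM
#4 head=5: ld.MEM blt.BR i5&i6 2-wide
#5 head=7: ld.MEM i7 RAW r4
#6 head=8: sll.ALU i8 RAW r5
#7 head=9: xor.ALU ld.MEM i9&i10 2-wide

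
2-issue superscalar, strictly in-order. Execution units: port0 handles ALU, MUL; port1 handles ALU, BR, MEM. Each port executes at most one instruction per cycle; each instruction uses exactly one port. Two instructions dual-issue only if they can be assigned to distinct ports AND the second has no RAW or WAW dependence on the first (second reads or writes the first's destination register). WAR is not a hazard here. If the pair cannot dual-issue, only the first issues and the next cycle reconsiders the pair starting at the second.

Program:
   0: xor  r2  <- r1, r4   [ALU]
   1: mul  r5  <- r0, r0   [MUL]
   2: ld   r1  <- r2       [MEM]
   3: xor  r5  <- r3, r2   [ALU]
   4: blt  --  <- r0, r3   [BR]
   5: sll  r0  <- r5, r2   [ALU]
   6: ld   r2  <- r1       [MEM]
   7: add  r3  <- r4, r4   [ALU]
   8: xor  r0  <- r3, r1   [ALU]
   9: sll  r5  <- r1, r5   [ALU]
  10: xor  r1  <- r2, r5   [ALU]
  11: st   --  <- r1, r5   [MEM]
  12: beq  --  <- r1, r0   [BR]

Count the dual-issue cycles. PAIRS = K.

PAIRS = 5

  cy0 -> i0,i1 (xor;mul) 2-wide
  cy1 -> i2,i3 (ld;xor) 2-wide
  cy2 -> i4,i5 (blt;sll) 2-wide
  cy3 -> i6,i7 (ld;add) 2-wide
  cy4 -> i8,i9 (xor;sll) 2-wide
  cy5 -> i10 (xor) RAW r1
  cy6 -> i11 (st) no-port MEM/BR
  cy7 -> i12 (beq) tail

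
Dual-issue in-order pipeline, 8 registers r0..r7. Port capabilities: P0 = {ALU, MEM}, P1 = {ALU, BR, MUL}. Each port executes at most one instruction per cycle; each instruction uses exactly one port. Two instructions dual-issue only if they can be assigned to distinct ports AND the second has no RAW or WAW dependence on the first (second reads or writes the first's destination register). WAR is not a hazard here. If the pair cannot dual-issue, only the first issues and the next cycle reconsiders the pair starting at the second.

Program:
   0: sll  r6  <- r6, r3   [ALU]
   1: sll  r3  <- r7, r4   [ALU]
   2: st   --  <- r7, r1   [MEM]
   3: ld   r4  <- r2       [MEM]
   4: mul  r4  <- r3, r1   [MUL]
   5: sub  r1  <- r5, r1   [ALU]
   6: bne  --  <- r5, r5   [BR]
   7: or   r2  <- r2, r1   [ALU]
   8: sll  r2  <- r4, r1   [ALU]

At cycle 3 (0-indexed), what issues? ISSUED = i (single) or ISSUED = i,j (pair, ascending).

0. sll sll @i0/i1  | 2-wide
1. st @i2  | no-port MEM/MEM
2. ld @i3  | WAW r4
3. mul sub @i4/i5  | 2-wide
4. bne or @i6/i7  | 2-wide
5. sll @i8  | tail

ISSUED = 4,5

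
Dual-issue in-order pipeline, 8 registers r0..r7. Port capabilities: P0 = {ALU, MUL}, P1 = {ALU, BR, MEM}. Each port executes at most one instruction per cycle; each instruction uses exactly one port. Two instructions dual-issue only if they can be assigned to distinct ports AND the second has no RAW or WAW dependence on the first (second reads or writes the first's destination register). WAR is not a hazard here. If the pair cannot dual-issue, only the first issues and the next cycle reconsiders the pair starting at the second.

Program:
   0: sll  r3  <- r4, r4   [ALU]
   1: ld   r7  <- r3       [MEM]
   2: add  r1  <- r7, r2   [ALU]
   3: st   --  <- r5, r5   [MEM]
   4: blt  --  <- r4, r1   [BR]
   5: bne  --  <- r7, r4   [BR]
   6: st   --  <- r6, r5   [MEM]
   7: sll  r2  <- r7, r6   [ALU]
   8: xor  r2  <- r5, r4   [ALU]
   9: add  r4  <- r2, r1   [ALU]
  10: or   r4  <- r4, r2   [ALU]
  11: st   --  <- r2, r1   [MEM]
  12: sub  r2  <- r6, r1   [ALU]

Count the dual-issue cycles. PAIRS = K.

  cy0 -> i0 (sll) RAW r3
  cy1 -> i1 (ld) RAW r7
  cy2 -> i2,i3 (add+st) pair
  cy3 -> i4 (blt) no-port BR/BR
  cy4 -> i5 (bne) no-port BR/MEM
  cy5 -> i6,i7 (st+sll) pair
  cy6 -> i8 (xor) RAW r2
  cy7 -> i9 (add) RAW+WAW r4
  cy8 -> i10,i11 (or+st) pair
  cy9 -> i12 (sub) tail

PAIRS = 3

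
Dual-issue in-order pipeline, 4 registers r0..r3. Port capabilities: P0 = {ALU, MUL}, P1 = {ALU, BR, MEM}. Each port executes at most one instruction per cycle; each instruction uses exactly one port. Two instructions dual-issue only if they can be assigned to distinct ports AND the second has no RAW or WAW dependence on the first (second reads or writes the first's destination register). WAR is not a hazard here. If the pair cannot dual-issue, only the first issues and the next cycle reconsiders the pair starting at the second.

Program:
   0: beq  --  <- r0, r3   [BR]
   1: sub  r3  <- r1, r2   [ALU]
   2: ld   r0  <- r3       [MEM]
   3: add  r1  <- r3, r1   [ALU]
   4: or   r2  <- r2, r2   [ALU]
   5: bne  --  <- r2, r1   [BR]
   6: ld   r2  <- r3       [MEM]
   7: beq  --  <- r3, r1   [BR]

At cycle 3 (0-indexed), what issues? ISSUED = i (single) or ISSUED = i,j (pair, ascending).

ISSUED = 5

  cy0 -> i0&i1 (beq/sub) 2-wide
  cy1 -> i2&i3 (ld/add) 2-wide
  cy2 -> i4 (or) RAW r2
  cy3 -> i5 (bne) no-port BR/MEM
  cy4 -> i6 (ld) no-port MEM/BR
  cy5 -> i7 (beq) tail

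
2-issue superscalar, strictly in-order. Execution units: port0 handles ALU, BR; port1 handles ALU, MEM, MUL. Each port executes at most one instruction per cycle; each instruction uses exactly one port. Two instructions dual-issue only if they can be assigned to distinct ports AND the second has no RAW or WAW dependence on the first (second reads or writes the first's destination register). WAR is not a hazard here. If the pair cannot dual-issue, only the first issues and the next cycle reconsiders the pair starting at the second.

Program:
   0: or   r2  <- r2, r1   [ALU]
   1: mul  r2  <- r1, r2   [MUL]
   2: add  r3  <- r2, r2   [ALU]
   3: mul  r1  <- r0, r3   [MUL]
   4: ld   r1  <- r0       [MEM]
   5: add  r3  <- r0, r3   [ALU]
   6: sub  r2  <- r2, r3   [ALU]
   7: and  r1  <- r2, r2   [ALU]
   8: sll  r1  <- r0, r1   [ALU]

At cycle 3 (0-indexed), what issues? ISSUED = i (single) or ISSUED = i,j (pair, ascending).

#0 head=0: or.ALU i0 RAW+WAW r2
#1 head=1: mul.MUL i1 RAW r2
#2 head=2: add.ALU i2 RAW r3
#3 head=3: mul.MUL i3 no-port MUL/MEM
#4 head=4: ld.MEM;add.ALU i4,i5 2-wide
#5 head=6: sub.ALU i6 RAW r2
#6 head=7: and.ALU i7 RAW+WAW r1
#7 head=8: sll.ALU i8 tail

ISSUED = 3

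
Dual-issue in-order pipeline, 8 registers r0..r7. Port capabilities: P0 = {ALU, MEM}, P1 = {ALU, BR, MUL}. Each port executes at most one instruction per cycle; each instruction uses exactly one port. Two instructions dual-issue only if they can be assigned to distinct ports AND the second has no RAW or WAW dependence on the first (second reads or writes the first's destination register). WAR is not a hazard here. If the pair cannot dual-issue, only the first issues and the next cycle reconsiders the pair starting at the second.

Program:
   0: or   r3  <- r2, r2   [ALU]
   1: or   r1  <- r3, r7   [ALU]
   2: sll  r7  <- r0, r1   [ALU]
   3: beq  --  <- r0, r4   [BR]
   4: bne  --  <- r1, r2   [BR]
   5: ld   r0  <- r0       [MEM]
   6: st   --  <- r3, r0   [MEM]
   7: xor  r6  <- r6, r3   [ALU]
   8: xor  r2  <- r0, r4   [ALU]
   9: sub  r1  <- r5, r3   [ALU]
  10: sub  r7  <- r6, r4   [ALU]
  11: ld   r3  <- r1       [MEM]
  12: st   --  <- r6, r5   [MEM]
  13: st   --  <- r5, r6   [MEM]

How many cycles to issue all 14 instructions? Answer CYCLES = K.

c0: i0 or  RAW r3
c1: i1 or  RAW r1
c2: i2+i3 sll;beq  dual
c3: i4+i5 bne;ld  dual
c4: i6+i7 st;xor  dual
c5: i8+i9 xor;sub  dual
c6: i10+i11 sub;ld  dual
c7: i12 st  no-port MEM/MEM
c8: i13 st  tail

CYCLES = 9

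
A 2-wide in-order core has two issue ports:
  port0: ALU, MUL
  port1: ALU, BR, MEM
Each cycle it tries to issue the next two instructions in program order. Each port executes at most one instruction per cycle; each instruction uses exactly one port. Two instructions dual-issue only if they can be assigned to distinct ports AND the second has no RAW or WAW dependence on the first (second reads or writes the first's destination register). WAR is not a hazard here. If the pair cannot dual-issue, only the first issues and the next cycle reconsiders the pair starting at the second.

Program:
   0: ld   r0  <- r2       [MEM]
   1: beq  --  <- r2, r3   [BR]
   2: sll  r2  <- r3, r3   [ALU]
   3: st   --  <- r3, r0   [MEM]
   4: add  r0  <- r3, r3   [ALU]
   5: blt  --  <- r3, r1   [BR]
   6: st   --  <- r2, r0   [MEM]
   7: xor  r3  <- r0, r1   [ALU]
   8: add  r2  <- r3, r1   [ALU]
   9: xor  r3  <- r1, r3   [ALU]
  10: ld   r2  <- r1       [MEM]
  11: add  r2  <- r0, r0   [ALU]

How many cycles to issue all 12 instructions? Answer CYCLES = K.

CYCLES = 8

0. ld @i0  | no-port MEM/BR
1. beq sll @i1,i2  | 2-wide
2. st add @i3,i4  | 2-wide
3. blt @i5  | no-port BR/MEM
4. st xor @i6,i7  | 2-wide
5. add xor @i8,i9  | 2-wide
6. ld @i10  | WAW r2
7. add @i11  | tail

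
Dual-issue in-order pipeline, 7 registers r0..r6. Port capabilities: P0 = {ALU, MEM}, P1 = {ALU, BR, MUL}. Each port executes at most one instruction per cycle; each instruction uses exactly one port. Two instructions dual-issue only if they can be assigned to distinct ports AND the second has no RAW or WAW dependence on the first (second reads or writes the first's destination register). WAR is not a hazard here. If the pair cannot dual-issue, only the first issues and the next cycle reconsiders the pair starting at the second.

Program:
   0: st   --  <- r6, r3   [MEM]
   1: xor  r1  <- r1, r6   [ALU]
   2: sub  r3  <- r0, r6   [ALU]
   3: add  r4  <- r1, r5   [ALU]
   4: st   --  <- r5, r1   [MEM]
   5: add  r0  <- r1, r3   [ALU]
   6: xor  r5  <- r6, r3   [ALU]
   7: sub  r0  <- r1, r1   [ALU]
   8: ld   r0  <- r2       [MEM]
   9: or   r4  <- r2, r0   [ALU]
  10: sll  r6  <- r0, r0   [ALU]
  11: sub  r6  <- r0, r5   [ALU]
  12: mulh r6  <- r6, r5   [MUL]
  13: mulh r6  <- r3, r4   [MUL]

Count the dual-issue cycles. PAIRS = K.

PAIRS = 5

[0] i0,i1  st.MEM;xor.ALU  -- pair
[1] i2,i3  sub.ALU;add.ALU  -- pair
[2] i4,i5  st.MEM;add.ALU  -- pair
[3] i6,i7  xor.ALU;sub.ALU  -- pair
[4] i8  ld.MEM  -- RAW r0
[5] i9,i10  or.ALU;sll.ALU  -- pair
[6] i11  sub.ALU  -- RAW+WAW r6
[7] i12  mulh.MUL  -- no-port MUL/MUL
[8] i13  mulh.MUL  -- tail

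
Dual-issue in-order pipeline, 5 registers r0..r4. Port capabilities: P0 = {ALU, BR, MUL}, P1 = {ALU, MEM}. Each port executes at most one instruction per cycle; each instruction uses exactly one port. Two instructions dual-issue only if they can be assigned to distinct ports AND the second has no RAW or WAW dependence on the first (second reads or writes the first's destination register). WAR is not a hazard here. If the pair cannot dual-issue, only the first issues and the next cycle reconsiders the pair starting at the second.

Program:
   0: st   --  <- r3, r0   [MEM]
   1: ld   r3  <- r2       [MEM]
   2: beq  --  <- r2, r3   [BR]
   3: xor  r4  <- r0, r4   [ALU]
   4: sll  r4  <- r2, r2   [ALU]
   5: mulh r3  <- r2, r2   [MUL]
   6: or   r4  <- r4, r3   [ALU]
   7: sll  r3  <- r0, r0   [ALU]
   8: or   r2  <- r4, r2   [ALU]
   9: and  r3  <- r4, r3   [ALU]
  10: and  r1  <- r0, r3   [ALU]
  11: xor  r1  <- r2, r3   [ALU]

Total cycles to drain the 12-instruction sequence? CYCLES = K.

[0] i0  st.MEM  -- no-port MEM/MEM
[1] i1  ld.MEM  -- RAW r3
[2] i2/i3  beq.BR xor.ALU  -- pair
[3] i4/i5  sll.ALU mulh.MUL  -- pair
[4] i6/i7  or.ALU sll.ALU  -- pair
[5] i8/i9  or.ALU and.ALU  -- pair
[6] i10  and.ALU  -- WAW r1
[7] i11  xor.ALU  -- tail

CYCLES = 8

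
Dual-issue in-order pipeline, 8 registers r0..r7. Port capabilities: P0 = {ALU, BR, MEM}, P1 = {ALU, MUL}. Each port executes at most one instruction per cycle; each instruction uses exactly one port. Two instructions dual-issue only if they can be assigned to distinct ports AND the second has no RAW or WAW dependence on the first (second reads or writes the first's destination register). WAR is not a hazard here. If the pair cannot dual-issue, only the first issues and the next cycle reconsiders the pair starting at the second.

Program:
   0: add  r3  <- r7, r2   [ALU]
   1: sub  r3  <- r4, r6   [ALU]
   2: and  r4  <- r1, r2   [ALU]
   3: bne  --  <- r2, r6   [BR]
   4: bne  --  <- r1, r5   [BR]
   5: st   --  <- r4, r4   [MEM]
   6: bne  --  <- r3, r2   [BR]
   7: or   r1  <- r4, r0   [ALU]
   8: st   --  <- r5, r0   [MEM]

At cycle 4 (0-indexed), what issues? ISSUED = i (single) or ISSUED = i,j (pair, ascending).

ISSUED = 5

c0: i0 add  WAW r3
c1: i1/i2 sub;and  pair
c2: i3 bne  no-port BR/BR
c3: i4 bne  no-port BR/MEM
c4: i5 st  no-port MEM/BR
c5: i6/i7 bne;or  pair
c6: i8 st  tail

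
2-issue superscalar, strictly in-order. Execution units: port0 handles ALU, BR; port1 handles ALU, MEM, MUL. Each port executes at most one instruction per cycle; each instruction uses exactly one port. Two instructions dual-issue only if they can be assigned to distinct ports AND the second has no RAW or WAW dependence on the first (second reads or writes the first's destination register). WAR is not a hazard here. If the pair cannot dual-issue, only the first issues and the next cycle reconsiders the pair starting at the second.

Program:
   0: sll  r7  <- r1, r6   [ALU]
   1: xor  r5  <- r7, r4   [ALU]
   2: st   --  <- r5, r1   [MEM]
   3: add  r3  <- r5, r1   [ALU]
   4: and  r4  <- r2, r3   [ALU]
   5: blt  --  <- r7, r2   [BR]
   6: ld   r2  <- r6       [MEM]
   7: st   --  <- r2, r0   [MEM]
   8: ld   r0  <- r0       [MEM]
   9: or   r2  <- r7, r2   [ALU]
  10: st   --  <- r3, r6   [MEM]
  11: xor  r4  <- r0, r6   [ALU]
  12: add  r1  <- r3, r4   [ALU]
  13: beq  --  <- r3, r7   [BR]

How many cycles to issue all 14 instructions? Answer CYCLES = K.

[0] i0  sll.ALU  -- RAW r7
[1] i1  xor.ALU  -- RAW r5
[2] i2+i3  st.MEM/add.ALU  -- dual
[3] i4+i5  and.ALU/blt.BR  -- dual
[4] i6  ld.MEM  -- no-port MEM/MEM
[5] i7  st.MEM  -- no-port MEM/MEM
[6] i8+i9  ld.MEM/or.ALU  -- dual
[7] i10+i11  st.MEM/xor.ALU  -- dual
[8] i12+i13  add.ALU/beq.BR  -- dual

CYCLES = 9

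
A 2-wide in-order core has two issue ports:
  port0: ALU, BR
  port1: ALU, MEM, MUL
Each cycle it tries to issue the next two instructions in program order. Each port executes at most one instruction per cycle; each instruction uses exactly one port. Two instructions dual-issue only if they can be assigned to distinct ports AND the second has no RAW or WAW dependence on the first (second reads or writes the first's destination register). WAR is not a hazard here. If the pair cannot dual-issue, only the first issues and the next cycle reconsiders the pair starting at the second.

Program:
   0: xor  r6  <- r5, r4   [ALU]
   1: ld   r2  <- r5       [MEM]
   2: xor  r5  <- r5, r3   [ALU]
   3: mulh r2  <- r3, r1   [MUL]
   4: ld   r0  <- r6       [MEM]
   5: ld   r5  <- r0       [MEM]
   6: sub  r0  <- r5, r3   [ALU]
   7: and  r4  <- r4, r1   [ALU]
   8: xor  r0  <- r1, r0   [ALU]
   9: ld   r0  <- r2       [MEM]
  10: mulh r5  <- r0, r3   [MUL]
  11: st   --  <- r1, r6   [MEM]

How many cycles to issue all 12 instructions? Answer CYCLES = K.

#0 head=0: xor.ALU;ld.MEM i0/i1 2-wide
#1 head=2: xor.ALU;mulh.MUL i2/i3 2-wide
#2 head=4: ld.MEM i4 no-port MEM/MEM
#3 head=5: ld.MEM i5 RAW r5
#4 head=6: sub.ALU;and.ALU i6/i7 2-wide
#5 head=8: xor.ALU i8 WAW r0
#6 head=9: ld.MEM i9 no-port MEM/MUL
#7 head=10: mulh.MUL i10 no-port MUL/MEM
#8 head=11: st.MEM i11 tail

CYCLES = 9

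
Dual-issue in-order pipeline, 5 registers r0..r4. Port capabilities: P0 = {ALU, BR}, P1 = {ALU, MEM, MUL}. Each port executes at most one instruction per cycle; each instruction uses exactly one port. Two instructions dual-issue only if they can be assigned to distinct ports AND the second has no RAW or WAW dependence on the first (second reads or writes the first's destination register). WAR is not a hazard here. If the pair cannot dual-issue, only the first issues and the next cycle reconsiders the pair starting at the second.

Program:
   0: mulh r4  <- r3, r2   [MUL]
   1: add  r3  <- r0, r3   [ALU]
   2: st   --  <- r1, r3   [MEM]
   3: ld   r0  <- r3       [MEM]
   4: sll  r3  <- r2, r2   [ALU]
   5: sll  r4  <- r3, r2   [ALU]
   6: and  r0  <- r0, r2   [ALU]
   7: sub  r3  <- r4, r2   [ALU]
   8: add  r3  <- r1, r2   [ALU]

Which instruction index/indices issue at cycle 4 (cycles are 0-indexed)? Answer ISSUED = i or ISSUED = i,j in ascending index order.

ISSUED = 7

0. mulh.MUL+add.ALU @i0/i1  | dual
1. st.MEM @i2  | no-port MEM/MEM
2. ld.MEM+sll.ALU @i3/i4  | dual
3. sll.ALU+and.ALU @i5/i6  | dual
4. sub.ALU @i7  | WAW r3
5. add.ALU @i8  | tail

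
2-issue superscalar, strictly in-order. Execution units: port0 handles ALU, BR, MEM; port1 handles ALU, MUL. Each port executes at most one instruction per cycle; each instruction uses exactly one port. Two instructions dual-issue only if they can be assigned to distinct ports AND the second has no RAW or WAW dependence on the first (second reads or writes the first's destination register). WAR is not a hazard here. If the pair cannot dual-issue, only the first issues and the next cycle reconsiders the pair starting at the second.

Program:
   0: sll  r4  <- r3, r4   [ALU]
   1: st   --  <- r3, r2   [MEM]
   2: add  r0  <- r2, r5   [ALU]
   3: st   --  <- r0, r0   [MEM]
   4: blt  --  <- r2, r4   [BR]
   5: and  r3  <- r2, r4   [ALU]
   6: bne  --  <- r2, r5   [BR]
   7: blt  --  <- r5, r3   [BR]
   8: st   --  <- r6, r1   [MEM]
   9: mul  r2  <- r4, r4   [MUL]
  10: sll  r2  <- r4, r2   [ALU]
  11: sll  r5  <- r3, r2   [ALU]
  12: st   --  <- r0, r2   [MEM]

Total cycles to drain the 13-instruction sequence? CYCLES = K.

  cy0 -> i0+i1 (sll.ALU st.MEM) pair
  cy1 -> i2 (add.ALU) RAW r0
  cy2 -> i3 (st.MEM) no-port MEM/BR
  cy3 -> i4+i5 (blt.BR and.ALU) pair
  cy4 -> i6 (bne.BR) no-port BR/BR
  cy5 -> i7 (blt.BR) no-port BR/MEM
  cy6 -> i8+i9 (st.MEM mul.MUL) pair
  cy7 -> i10 (sll.ALU) RAW r2
  cy8 -> i11+i12 (sll.ALU st.MEM) pair

CYCLES = 9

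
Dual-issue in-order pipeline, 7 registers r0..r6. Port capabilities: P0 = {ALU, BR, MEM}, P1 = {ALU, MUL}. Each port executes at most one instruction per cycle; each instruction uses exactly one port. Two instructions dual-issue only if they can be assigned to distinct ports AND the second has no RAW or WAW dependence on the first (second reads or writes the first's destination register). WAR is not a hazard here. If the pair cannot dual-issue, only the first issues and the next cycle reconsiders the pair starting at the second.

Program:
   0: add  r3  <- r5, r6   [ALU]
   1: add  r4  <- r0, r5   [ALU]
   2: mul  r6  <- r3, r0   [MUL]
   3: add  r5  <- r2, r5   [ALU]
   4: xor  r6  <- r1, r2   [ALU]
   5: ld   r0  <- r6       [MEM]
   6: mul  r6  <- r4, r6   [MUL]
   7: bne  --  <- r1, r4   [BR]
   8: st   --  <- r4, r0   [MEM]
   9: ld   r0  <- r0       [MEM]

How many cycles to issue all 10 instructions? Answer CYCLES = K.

  cy0 -> i0&i1 (add+add) 2-wide
  cy1 -> i2&i3 (mul+add) 2-wide
  cy2 -> i4 (xor) RAW r6
  cy3 -> i5&i6 (ld+mul) 2-wide
  cy4 -> i7 (bne) no-port BR/MEM
  cy5 -> i8 (st) no-port MEM/MEM
  cy6 -> i9 (ld) tail

CYCLES = 7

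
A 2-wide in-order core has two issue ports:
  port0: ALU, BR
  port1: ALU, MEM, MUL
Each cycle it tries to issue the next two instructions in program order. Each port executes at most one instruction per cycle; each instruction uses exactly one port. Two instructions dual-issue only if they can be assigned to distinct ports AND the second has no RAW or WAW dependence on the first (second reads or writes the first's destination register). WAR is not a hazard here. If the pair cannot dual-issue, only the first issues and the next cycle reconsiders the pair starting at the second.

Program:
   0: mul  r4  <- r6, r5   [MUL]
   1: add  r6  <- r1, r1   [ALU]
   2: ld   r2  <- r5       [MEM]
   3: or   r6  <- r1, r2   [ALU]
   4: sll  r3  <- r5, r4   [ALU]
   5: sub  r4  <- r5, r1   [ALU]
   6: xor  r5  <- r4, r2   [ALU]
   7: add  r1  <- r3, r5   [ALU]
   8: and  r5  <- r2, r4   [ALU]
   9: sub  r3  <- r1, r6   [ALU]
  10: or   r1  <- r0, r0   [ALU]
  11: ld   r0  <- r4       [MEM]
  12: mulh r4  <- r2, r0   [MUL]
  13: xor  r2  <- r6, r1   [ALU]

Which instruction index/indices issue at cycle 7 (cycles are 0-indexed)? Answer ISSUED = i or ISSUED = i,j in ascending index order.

ISSUED = 11

0. mul.MUL/add.ALU @i0+i1  | 2-wide
1. ld.MEM @i2  | RAW r2
2. or.ALU/sll.ALU @i3+i4  | 2-wide
3. sub.ALU @i5  | RAW r4
4. xor.ALU @i6  | RAW r5
5. add.ALU/and.ALU @i7+i8  | 2-wide
6. sub.ALU/or.ALU @i9+i10  | 2-wide
7. ld.MEM @i11  | no-port MEM/MUL
8. mulh.MUL/xor.ALU @i12+i13  | 2-wide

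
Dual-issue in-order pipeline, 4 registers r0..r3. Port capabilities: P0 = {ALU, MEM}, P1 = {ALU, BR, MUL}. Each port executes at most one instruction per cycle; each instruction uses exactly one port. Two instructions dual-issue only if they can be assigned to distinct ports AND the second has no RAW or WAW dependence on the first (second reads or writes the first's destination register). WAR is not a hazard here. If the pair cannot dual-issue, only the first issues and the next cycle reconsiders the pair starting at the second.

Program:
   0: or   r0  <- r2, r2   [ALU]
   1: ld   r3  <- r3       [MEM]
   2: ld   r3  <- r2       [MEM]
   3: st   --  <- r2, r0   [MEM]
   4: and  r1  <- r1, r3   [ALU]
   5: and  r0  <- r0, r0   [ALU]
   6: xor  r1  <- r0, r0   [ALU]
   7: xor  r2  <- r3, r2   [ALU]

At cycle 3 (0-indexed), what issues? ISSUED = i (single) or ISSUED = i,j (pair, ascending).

ISSUED = 5

0. or.ALU/ld.MEM @i0/i1  | dual
1. ld.MEM @i2  | no-port MEM/MEM
2. st.MEM/and.ALU @i3/i4  | dual
3. and.ALU @i5  | RAW r0
4. xor.ALU/xor.ALU @i6/i7  | dual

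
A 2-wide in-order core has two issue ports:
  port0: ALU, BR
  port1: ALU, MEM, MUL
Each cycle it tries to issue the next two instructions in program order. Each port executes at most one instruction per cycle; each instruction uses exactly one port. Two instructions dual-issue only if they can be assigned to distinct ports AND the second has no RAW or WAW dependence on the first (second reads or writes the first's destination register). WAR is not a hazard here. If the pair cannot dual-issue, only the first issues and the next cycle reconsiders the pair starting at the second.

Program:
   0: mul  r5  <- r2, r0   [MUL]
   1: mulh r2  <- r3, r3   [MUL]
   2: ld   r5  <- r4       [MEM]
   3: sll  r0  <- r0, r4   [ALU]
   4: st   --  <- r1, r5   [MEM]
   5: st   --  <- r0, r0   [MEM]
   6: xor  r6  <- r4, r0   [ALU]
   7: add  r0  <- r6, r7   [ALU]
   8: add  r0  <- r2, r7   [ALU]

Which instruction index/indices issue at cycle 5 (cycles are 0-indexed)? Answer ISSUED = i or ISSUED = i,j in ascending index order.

  cy0 -> i0 (mul) no-port MUL/MUL
  cy1 -> i1 (mulh) no-port MUL/MEM
  cy2 -> i2,i3 (ld sll) dual
  cy3 -> i4 (st) no-port MEM/MEM
  cy4 -> i5,i6 (st xor) dual
  cy5 -> i7 (add) WAW r0
  cy6 -> i8 (add) tail

ISSUED = 7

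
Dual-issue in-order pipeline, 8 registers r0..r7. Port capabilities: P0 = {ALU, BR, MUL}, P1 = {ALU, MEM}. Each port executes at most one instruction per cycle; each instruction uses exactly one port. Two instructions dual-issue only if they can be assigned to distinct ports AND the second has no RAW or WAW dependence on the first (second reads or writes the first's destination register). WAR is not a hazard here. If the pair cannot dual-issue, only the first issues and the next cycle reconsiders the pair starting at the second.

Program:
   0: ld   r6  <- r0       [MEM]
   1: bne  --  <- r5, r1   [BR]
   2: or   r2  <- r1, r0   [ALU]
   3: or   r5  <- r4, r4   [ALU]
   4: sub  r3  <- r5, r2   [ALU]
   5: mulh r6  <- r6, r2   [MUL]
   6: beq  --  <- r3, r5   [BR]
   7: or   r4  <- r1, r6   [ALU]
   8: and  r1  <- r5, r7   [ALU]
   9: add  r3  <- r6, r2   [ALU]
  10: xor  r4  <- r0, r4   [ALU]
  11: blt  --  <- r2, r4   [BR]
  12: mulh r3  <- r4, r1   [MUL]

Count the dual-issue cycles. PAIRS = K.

PAIRS = 5

t=0 i0&i1:ld.MEM+bne.BR ; 2-wide
t=1 i2&i3:or.ALU+or.ALU ; 2-wide
t=2 i4&i5:sub.ALU+mulh.MUL ; 2-wide
t=3 i6&i7:beq.BR+or.ALU ; 2-wide
t=4 i8&i9:and.ALU+add.ALU ; 2-wide
t=5 i10:xor.ALU ; RAW r4
t=6 i11:blt.BR ; no-port BR/MUL
t=7 i12:mulh.MUL ; tail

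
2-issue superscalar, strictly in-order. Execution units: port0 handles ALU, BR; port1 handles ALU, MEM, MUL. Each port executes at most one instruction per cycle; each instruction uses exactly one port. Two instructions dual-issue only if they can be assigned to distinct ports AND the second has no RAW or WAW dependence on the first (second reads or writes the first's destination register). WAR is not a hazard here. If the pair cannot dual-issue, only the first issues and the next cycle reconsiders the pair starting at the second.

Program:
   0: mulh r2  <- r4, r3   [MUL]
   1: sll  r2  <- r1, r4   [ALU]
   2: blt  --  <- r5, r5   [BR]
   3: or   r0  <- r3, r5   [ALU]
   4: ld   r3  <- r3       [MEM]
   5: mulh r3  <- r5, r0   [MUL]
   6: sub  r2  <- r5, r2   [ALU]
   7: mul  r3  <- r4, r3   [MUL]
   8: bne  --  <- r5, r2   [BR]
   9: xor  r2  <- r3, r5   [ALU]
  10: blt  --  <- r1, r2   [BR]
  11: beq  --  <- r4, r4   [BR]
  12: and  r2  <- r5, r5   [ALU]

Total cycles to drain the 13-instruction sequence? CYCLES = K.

CYCLES = 8

c0: i0 mulh  WAW r2
c1: i1+i2 sll/blt  dual
c2: i3+i4 or/ld  dual
c3: i5+i6 mulh/sub  dual
c4: i7+i8 mul/bne  dual
c5: i9 xor  RAW r2
c6: i10 blt  no-port BR/BR
c7: i11+i12 beq/and  dual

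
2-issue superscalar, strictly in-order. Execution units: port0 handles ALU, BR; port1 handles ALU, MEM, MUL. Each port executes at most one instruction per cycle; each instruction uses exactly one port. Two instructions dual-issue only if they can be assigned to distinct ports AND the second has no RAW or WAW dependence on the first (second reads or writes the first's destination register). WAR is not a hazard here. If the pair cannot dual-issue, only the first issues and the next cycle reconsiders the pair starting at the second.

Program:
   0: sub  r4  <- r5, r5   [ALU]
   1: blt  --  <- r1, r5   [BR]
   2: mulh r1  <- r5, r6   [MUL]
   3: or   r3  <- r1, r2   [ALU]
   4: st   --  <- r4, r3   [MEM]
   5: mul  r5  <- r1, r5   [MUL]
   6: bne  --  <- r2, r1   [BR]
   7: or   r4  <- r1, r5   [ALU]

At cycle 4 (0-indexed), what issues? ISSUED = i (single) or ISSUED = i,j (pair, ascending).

ISSUED = 5,6

[0] i0&i1  sub;blt  -- 2-wide
[1] i2  mulh  -- RAW r1
[2] i3  or  -- RAW r3
[3] i4  st  -- no-port MEM/MUL
[4] i5&i6  mul;bne  -- 2-wide
[5] i7  or  -- tail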